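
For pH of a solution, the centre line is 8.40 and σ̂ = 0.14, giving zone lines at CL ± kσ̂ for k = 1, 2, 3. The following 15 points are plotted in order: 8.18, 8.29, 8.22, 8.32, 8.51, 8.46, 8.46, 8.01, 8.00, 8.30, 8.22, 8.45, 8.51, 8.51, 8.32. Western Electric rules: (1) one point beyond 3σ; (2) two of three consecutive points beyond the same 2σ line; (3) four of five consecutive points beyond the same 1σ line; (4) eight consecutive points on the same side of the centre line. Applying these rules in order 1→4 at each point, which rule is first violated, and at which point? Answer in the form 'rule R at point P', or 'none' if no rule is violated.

rule 2 at point 9

Zone of each point (C = within 1σ̂, B = 1σ̂–2σ̂, A = 2σ̂–3σ̂, * = beyond 3σ̂; sign = side of CL): 1:-B, 2:-C, 3:-B, 4:-C, 5:+C, 6:+C, 7:+C, 8:-A, 9:-A, 10:-C, 11:-B, 12:+C, 13:+C, 14:+C, 15:-C
Rule 2 (two of three consecutive points beyond the same 2σ limit) is satisfied at point 9.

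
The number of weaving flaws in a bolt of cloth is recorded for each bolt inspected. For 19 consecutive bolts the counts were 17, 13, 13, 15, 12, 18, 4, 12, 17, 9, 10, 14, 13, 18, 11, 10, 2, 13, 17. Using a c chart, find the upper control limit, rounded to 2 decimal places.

c̄ = (17 + 13 + 13 + 15 + 12 + 18 + 4 + 12 + 17 + 9 + 10 + 14 + 13 + 18 + 11 + 10 + 2 + 13 + 17) / 19 = 238 / 19 = 12.5263
UCL = c̄ + 3√c̄ = 12.5263 + 3 × √12.5263 = 12.5263 + 3 × 3.5393 = 23.1441

23.14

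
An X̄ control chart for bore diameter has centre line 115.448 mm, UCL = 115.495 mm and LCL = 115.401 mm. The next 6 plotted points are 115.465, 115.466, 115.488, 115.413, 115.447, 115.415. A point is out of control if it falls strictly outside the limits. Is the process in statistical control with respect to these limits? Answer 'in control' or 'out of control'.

All 6 points lie within [115.401, 115.495].

in control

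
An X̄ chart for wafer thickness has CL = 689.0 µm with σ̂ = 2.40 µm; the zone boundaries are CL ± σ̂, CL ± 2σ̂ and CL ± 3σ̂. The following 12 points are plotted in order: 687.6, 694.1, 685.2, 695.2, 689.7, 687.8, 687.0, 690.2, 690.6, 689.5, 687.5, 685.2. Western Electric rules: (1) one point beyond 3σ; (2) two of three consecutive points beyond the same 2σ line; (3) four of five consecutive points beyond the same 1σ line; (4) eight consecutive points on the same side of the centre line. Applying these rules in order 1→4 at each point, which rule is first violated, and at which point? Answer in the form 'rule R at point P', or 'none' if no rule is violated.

Zone of each point (C = within 1σ̂, B = 1σ̂–2σ̂, A = 2σ̂–3σ̂, * = beyond 3σ̂; sign = side of CL): 1:-C, 2:+A, 3:-B, 4:+A, 5:+C, 6:-C, 7:-C, 8:+C, 9:+C, 10:+C, 11:-C, 12:-B
Rule 2 (two of three consecutive points beyond the same 2σ limit) is satisfied at point 4.

rule 2 at point 4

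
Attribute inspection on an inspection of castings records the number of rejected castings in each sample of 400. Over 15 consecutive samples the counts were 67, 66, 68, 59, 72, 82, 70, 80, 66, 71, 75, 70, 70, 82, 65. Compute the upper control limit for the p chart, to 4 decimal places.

p̄ = Σdᵢ / (k·n) = 1063 / (15 × 400) = 0.17717
UCL = p̄ + 3·√(p̄(1−p̄)/n) = 0.17717 + 3 × √(0.17717×0.82283/400) = 0.17717 + 3 × 0.01909 = 0.23444

0.2344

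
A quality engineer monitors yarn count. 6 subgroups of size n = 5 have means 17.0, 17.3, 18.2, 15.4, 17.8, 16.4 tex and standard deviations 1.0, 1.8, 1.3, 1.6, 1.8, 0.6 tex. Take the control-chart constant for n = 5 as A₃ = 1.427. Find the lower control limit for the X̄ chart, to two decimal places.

X̄̄ = (17.0 + 17.3 + 18.2 + 15.4 + 17.8 + 16.4) / 6 = 17.0167
s̄ = (1.0 + 1.8 + 1.3 + 1.6 + 1.8 + 0.6) / 6 = 1.3500
LCL = X̄̄ − A₃·s̄ = 17.0167 − 1.427 × 1.3500 = 15.0902

15.09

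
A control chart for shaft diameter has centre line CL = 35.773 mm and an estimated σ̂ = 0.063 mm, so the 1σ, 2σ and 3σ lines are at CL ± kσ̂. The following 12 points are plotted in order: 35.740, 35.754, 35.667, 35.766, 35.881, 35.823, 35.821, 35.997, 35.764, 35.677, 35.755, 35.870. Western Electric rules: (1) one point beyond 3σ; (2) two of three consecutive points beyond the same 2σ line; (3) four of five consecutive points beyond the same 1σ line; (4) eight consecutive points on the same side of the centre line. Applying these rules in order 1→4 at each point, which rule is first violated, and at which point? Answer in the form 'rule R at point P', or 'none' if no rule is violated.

rule 1 at point 8

Zone of each point (C = within 1σ̂, B = 1σ̂–2σ̂, A = 2σ̂–3σ̂, * = beyond 3σ̂; sign = side of CL): 1:-C, 2:-C, 3:-B, 4:-C, 5:+B, 6:+C, 7:+C, 8:+*, 9:-C, 10:-B, 11:-C, 12:+B
Rule 1 (one point beyond the 3σ limits) is satisfied at point 8.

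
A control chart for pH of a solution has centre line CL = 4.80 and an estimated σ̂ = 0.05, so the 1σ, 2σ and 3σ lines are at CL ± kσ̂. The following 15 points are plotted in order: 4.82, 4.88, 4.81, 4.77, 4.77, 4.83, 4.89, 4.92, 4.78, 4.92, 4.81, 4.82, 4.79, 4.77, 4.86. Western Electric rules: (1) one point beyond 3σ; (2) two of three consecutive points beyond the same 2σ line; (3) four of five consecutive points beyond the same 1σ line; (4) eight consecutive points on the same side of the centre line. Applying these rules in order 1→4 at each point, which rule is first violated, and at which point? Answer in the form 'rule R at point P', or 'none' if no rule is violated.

rule 2 at point 10

Zone of each point (C = within 1σ̂, B = 1σ̂–2σ̂, A = 2σ̂–3σ̂, * = beyond 3σ̂; sign = side of CL): 1:+C, 2:+B, 3:+C, 4:-C, 5:-C, 6:+C, 7:+B, 8:+A, 9:-C, 10:+A, 11:+C, 12:+C, 13:-C, 14:-C, 15:+B
Rule 2 (two of three consecutive points beyond the same 2σ limit) is satisfied at point 10.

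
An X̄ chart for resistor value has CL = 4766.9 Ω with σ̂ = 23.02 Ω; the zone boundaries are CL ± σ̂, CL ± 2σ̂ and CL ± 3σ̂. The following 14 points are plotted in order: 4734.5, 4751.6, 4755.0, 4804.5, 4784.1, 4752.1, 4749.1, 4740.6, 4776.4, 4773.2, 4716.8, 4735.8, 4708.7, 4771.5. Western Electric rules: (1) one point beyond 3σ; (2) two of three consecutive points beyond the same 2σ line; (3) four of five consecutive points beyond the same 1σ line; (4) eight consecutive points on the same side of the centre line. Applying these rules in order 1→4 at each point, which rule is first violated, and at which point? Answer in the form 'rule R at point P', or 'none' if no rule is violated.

rule 2 at point 13

Zone of each point (C = within 1σ̂, B = 1σ̂–2σ̂, A = 2σ̂–3σ̂, * = beyond 3σ̂; sign = side of CL): 1:-B, 2:-C, 3:-C, 4:+B, 5:+C, 6:-C, 7:-C, 8:-B, 9:+C, 10:+C, 11:-A, 12:-B, 13:-A, 14:+C
Rule 2 (two of three consecutive points beyond the same 2σ limit) is satisfied at point 13.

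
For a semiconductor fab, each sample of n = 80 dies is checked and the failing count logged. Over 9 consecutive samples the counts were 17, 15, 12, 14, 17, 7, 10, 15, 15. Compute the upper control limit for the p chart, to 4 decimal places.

p̄ = Σdᵢ / (k·n) = 122 / (9 × 80) = 0.16944
UCL = p̄ + 3·√(p̄(1−p̄)/n) = 0.16944 + 3 × √(0.16944×0.83056/80) = 0.16944 + 3 × 0.04194 = 0.29527

0.2953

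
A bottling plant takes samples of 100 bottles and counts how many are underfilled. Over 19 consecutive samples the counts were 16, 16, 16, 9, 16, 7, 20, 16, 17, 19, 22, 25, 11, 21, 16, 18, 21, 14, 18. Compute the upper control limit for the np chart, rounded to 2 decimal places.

27.94

p̄ = Σdᵢ / (k·n) = 318 / (19 × 100) = 0.16737
UCL = np̄ + 3·√(np̄(1−p̄)) = 16.7368 + 3 × √(16.7368×0.83263) = 16.7368 + 3 × 3.7330 = 27.9360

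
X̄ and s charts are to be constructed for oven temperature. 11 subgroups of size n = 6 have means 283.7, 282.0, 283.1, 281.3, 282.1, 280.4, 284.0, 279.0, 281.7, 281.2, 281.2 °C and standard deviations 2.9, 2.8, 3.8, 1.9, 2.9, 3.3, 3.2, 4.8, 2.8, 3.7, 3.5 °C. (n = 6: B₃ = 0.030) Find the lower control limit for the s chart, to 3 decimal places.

s̄ = (2.9 + 2.8 + 3.8 + 1.9 + 2.9 + 3.3 + 3.2 + 4.8 + 2.8 + 3.7 + 3.5) / 11 = 3.2364
LCL_s = B₃·s̄ = 0.030 × 3.2364 = 0.0971

0.097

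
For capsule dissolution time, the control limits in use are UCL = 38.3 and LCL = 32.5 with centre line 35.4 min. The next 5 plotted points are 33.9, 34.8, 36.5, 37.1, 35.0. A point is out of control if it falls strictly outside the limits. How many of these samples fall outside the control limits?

All 5 points lie within [32.5, 38.3].

0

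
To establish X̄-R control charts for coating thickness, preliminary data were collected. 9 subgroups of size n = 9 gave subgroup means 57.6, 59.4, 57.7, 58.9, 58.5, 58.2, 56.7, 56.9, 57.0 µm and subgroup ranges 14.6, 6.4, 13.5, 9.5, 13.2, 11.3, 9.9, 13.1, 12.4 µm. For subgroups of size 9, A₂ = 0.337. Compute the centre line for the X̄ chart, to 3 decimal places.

57.878

X̄̄ = (57.6 + 59.4 + 57.7 + 58.9 + 58.5 + 58.2 + 56.7 + 56.9 + 57.0) / 9 = 520.9000 / 9 = 57.8778
CL = X̄̄ = 57.8778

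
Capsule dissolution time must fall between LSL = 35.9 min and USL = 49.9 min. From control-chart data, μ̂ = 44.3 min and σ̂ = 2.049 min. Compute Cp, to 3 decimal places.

1.139

Cp = (USL − LSL) / (6σ̂) = (49.9 − 35.9) / (6 × 2.049) = 14.0000 / 12.2940 = 1.1388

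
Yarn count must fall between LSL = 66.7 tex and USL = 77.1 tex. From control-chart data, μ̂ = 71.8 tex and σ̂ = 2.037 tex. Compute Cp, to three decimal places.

Cp = (USL − LSL) / (6σ̂) = (77.1 − 66.7) / (6 × 2.037) = 10.4000 / 12.2220 = 0.8509

0.851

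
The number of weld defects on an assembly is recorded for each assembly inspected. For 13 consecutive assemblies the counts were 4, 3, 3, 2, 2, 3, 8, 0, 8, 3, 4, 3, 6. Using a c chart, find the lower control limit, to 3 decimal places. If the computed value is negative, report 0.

c̄ = (4 + 3 + 3 + 2 + 2 + 3 + 8 + 0 + 8 + 3 + 4 + 3 + 6) / 13 = 49 / 13 = 3.7692
LCL = c̄ − 3√c̄ = 3.7692 − 3 × 1.9415 = -2.0551 → 0 (cannot be negative)

0.000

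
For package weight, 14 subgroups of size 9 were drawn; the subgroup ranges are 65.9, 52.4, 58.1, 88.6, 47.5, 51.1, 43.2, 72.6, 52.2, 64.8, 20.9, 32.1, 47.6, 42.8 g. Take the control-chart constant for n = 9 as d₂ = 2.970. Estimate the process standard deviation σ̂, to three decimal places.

R̄ = (65.9 + 52.4 + 58.1 + 88.6 + 47.5 + 51.1 + 43.2 + 72.6 + 52.2 + 64.8 + 20.9 + 32.1 + 47.6 + 42.8) / 14 = 52.8429
σ̂ = R̄ / d₂ = 52.8429 / 2.970 = 17.7922

17.792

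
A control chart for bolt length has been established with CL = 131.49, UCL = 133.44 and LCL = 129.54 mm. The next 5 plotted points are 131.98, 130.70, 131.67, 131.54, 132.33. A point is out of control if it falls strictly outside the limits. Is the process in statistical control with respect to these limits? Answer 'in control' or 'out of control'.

in control

All 5 points lie within [129.54, 133.44].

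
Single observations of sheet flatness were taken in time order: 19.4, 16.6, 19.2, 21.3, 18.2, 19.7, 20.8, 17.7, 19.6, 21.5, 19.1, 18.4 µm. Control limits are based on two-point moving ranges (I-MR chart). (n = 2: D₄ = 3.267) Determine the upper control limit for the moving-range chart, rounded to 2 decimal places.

6.89

Moving ranges: 2.8, 2.6, 2.1, 3.1, 1.5, 1.1, 3.1, 1.9, 1.9, 2.4, 0.7; M̄R̄ = 23.2000 / 11 = 2.1091
UCL_MR = D₄·M̄R̄ = 3.267 × 2.1091 = 6.8904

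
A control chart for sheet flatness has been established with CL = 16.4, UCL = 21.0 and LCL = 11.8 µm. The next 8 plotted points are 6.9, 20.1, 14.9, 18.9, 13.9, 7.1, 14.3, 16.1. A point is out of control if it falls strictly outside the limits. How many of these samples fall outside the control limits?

2

Compare each point to [11.8, 21.0]: sample 1 = 6.9 < LCL; sample 6 = 7.1 < LCL.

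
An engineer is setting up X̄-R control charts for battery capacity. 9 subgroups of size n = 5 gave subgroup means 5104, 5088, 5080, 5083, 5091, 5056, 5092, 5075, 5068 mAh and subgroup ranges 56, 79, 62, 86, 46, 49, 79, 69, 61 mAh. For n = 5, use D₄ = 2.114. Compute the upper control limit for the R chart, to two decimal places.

R̄ = (56 + 79 + 62 + 86 + 46 + 49 + 79 + 69 + 61) / 9 = 587.0000 / 9 = 65.2222
UCL_R = D₄·R̄ = 2.114 × 65.2222 = 137.8798

137.88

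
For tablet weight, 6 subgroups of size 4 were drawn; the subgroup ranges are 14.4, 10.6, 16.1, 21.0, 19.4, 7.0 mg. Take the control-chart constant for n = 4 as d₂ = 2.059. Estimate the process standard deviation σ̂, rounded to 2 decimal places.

R̄ = (14.4 + 10.6 + 16.1 + 21.0 + 19.4 + 7.0) / 6 = 14.7500
σ̂ = R̄ / d₂ = 14.7500 / 2.059 = 7.1637

7.16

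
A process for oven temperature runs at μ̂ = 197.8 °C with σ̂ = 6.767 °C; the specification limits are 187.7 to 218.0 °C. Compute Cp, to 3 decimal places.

0.746

Cp = (USL − LSL) / (6σ̂) = (218.0 − 187.7) / (6 × 6.767) = 30.3000 / 40.6020 = 0.7463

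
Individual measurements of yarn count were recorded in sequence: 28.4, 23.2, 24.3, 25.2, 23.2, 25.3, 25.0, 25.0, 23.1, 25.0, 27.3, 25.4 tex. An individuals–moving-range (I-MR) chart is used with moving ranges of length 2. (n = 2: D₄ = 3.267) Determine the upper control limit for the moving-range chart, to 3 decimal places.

5.821

Moving ranges: 5.2, 1.1, 0.9, 2.0, 2.1, 0.3, 0.0, 1.9, 1.9, 2.3, 1.9; M̄R̄ = 19.6000 / 11 = 1.7818
UCL_MR = D₄·M̄R̄ = 3.267 × 1.7818 = 5.8212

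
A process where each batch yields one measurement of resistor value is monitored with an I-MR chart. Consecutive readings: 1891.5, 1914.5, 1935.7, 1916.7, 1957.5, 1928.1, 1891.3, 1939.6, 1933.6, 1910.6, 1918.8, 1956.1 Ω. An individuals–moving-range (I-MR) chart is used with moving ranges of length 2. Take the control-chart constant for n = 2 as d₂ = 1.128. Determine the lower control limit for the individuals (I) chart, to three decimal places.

1853.659

X̄ = (1891.5 + 1914.5 + 1935.7 + 1916.7 + 1957.5 + 1928.1 + 1891.3 + 1939.6 + 1933.6 + 1910.6 + 1918.8 + 1956.1) / 12 = 1924.5000
Moving ranges: 23.0, 21.2, 19.0, 40.8, 29.4, 36.8, 48.3, 6.0, 23.0, 8.2, 37.3; M̄R̄ = 293.0000 / 11 = 26.6364
LCL = X̄ − 3·M̄R̄/d₂ = 1924.5000 − 3 × 26.6364 / 1.128 = 1853.6586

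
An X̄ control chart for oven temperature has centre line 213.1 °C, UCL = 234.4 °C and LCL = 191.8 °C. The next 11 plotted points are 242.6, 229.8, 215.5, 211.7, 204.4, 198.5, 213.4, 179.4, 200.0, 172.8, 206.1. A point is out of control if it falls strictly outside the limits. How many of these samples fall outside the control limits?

Compare each point to [191.8, 234.4]: sample 1 = 242.6 > UCL; sample 8 = 179.4 < LCL; sample 10 = 172.8 < LCL.

3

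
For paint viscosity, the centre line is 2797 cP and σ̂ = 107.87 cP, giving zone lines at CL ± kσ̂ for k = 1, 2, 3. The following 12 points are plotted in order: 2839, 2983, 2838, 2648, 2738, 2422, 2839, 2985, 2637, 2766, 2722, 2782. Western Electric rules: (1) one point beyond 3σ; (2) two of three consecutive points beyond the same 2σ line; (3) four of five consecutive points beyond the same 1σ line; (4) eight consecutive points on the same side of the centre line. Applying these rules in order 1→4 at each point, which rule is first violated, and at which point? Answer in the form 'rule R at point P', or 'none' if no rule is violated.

Zone of each point (C = within 1σ̂, B = 1σ̂–2σ̂, A = 2σ̂–3σ̂, * = beyond 3σ̂; sign = side of CL): 1:+C, 2:+B, 3:+C, 4:-B, 5:-C, 6:-*, 7:+C, 8:+B, 9:-B, 10:-C, 11:-C, 12:-C
Rule 1 (one point beyond the 3σ limits) is satisfied at point 6.

rule 1 at point 6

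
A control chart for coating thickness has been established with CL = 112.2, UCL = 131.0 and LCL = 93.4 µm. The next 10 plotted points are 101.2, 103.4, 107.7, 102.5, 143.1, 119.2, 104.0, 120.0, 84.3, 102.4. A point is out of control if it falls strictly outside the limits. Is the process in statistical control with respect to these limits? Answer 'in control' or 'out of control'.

out of control

Compare each point to [93.4, 131.0]: sample 5 = 143.1 > UCL; sample 9 = 84.3 < LCL.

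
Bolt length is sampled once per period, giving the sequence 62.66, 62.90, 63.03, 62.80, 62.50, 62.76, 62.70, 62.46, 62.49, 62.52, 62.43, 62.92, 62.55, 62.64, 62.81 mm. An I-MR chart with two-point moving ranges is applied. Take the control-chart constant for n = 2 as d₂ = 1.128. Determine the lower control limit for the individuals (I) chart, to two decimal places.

62.16

X̄ = (62.66 + 62.90 + 63.03 + 62.80 + 62.50 + 62.76 + 62.70 + 62.46 + 62.49 + 62.52 + 62.43 + 62.92 + 62.55 + 62.64 + 62.81) / 15 = 62.6780
Moving ranges: 0.24, 0.13, 0.23, 0.30, 0.26, 0.06, 0.24, 0.03, 0.03, 0.09, 0.49, 0.37, 0.09, 0.17; M̄R̄ = 2.7300 / 14 = 0.1950
LCL = X̄ − 3·M̄R̄/d₂ = 62.6780 − 3 × 0.1950 / 1.128 = 62.1594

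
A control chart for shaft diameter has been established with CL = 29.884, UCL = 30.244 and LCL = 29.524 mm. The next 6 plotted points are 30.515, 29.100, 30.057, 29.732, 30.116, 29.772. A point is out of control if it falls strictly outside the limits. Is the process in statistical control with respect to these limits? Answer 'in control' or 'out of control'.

out of control

Compare each point to [29.524, 30.244]: sample 1 = 30.515 > UCL; sample 2 = 29.100 < LCL.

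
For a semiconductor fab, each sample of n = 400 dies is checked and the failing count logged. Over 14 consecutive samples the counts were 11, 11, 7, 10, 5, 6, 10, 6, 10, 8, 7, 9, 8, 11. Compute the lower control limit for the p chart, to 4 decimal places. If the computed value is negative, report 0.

p̄ = Σdᵢ / (k·n) = 119 / (14 × 400) = 0.02125
LCL = p̄ − 3·√(p̄(1−p̄)/n) = 0.02125 − 3 × 0.00721 = -0.00038 → 0 (negative, so LCL = 0)

0.0000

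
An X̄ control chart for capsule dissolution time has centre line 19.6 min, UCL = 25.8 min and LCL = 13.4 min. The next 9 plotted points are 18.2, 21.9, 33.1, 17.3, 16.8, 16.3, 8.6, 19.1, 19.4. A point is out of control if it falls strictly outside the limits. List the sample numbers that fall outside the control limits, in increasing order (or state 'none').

3, 7

Compare each point to [13.4, 25.8]: sample 3 = 33.1 > UCL; sample 7 = 8.6 < LCL.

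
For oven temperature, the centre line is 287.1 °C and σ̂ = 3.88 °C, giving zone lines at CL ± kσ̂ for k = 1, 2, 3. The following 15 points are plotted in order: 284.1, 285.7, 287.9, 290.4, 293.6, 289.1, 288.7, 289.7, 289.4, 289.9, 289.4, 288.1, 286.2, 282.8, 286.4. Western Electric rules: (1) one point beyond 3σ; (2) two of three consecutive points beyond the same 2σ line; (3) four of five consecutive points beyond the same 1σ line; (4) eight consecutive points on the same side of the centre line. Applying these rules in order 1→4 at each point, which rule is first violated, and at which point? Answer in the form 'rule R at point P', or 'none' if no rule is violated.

rule 4 at point 10

Zone of each point (C = within 1σ̂, B = 1σ̂–2σ̂, A = 2σ̂–3σ̂, * = beyond 3σ̂; sign = side of CL): 1:-C, 2:-C, 3:+C, 4:+C, 5:+B, 6:+C, 7:+C, 8:+C, 9:+C, 10:+C, 11:+C, 12:+C, 13:-C, 14:-B, 15:-C
Rule 4 (eight consecutive points on the same side of the centre line) is satisfied at point 10.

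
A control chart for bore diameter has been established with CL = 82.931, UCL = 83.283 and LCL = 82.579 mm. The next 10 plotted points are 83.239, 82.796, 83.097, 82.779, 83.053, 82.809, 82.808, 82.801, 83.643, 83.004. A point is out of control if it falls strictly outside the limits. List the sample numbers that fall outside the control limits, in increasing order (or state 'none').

9

Compare each point to [82.579, 83.283]: sample 9 = 83.643 > UCL.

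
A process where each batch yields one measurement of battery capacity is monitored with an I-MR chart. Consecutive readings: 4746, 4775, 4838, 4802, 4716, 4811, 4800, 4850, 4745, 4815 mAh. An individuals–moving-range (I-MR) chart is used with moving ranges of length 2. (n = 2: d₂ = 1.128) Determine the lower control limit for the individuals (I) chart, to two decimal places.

4628.75

X̄ = (4746 + 4775 + 4838 + 4802 + 4716 + 4811 + 4800 + 4850 + 4745 + 4815) / 10 = 4789.8000
Moving ranges: 29, 63, 36, 86, 95, 11, 50, 105, 70; M̄R̄ = 545.0000 / 9 = 60.5556
LCL = X̄ − 3·M̄R̄/d₂ = 4789.8000 − 3 × 60.5556 / 1.128 = 4628.7480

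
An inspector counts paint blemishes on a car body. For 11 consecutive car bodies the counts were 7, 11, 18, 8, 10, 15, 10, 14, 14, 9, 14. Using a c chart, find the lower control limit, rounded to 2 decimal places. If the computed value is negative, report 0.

c̄ = (7 + 11 + 18 + 8 + 10 + 15 + 10 + 14 + 14 + 9 + 14) / 11 = 130 / 11 = 11.8182
LCL = c̄ − 3√c̄ = 11.8182 − 3 × 3.4378 = 1.5049

1.50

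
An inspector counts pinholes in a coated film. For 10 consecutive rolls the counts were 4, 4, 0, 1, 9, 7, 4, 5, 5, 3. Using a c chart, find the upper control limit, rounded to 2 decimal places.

10.35

c̄ = (4 + 4 + 0 + 1 + 9 + 7 + 4 + 5 + 5 + 3) / 10 = 42 / 10 = 4.2000
UCL = c̄ + 3√c̄ = 4.2000 + 3 × √4.2000 = 4.2000 + 3 × 2.0494 = 10.3482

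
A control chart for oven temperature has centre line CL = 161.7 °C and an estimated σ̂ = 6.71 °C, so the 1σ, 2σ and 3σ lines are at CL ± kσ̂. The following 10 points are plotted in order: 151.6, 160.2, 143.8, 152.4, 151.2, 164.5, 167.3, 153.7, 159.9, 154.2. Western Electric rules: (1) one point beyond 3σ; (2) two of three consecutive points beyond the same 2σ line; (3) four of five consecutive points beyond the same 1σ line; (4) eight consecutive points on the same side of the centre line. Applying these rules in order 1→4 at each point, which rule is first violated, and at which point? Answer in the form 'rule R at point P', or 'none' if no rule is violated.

Zone of each point (C = within 1σ̂, B = 1σ̂–2σ̂, A = 2σ̂–3σ̂, * = beyond 3σ̂; sign = side of CL): 1:-B, 2:-C, 3:-A, 4:-B, 5:-B, 6:+C, 7:+C, 8:-B, 9:-C, 10:-B
Rule 3 (four of five consecutive points beyond the same 1σ limit) is satisfied at point 5.

rule 3 at point 5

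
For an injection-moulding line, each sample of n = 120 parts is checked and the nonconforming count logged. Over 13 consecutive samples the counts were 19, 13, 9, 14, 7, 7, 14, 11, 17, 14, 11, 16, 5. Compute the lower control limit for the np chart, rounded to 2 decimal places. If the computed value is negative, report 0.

2.19

p̄ = Σdᵢ / (k·n) = 157 / (13 × 120) = 0.10064
LCL = np̄ − 3·√(np̄(1−p̄)) = 12.0769 − 3 × 3.2957 = 2.1899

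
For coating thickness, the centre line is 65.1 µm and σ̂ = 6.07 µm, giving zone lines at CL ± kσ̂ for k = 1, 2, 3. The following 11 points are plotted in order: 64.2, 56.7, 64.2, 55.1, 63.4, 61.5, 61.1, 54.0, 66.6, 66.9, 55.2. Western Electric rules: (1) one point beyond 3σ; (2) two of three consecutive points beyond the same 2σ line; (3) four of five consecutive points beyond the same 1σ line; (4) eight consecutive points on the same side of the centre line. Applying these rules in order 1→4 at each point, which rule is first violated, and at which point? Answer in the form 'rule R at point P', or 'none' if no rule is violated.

Zone of each point (C = within 1σ̂, B = 1σ̂–2σ̂, A = 2σ̂–3σ̂, * = beyond 3σ̂; sign = side of CL): 1:-C, 2:-B, 3:-C, 4:-B, 5:-C, 6:-C, 7:-C, 8:-B, 9:+C, 10:+C, 11:-B
Rule 4 (eight consecutive points on the same side of the centre line) is satisfied at point 8.

rule 4 at point 8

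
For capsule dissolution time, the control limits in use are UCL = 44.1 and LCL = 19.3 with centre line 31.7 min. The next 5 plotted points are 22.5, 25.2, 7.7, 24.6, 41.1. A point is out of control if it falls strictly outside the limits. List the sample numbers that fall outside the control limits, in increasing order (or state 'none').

3

Compare each point to [19.3, 44.1]: sample 3 = 7.7 < LCL.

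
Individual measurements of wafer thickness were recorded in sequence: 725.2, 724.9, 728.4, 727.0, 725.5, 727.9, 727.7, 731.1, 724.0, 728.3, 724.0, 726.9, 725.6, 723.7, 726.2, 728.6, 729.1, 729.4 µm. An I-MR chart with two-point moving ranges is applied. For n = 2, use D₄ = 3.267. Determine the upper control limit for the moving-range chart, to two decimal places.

7.73

Moving ranges: 0.3, 3.5, 1.4, 1.5, 2.4, 0.2, 3.4, 7.1, 4.3, 4.3, 2.9, 1.3, 1.9, 2.5, 2.4, 0.5, 0.3; M̄R̄ = 40.2000 / 17 = 2.3647
UCL_MR = D₄·M̄R̄ = 3.267 × 2.3647 = 7.7255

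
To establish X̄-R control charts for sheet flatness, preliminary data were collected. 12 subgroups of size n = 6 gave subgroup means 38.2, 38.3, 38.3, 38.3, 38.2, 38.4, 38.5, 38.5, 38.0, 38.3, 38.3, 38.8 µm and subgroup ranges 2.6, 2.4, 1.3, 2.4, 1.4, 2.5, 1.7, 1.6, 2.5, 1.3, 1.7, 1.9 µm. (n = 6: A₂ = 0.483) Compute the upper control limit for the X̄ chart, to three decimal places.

39.279

X̄̄ = (38.2 + 38.3 + 38.3 + 38.3 + 38.2 + 38.4 + 38.5 + 38.5 + 38.0 + 38.3 + 38.3 + 38.8) / 12 = 460.1000 / 12 = 38.3417
R̄ = (2.6 + 2.4 + 1.3 + 2.4 + 1.4 + 2.5 + 1.7 + 1.6 + 2.5 + 1.3 + 1.7 + 1.9) / 12 = 23.3000 / 12 = 1.9417
UCL = X̄̄ + A₂·R̄ = 38.3417 + 0.483 × 1.9417 = 39.2795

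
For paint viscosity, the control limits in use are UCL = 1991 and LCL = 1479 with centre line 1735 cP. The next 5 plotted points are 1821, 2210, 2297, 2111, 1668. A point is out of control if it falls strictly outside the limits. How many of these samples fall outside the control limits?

3

Compare each point to [1479, 1991]: sample 2 = 2210 > UCL; sample 3 = 2297 > UCL; sample 4 = 2111 > UCL.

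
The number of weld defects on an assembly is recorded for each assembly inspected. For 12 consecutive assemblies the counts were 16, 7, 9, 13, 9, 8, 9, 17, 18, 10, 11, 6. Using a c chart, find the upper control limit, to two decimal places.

c̄ = (16 + 7 + 9 + 13 + 9 + 8 + 9 + 17 + 18 + 10 + 11 + 6) / 12 = 133 / 12 = 11.0833
UCL = c̄ + 3√c̄ = 11.0833 + 3 × √11.0833 = 11.0833 + 3 × 3.3292 = 21.0708

21.07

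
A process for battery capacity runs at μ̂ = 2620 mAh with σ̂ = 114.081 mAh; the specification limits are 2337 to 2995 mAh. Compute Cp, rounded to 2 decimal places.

Cp = (USL − LSL) / (6σ̂) = (2995 − 2337) / (6 × 114.081) = 658.0000 / 684.4860 = 0.9613

0.96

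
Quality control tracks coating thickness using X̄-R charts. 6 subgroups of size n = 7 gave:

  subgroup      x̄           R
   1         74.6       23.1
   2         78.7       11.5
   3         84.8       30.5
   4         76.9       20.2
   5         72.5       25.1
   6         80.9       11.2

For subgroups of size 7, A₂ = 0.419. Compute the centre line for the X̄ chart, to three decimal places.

X̄̄ = (74.6 + 78.7 + 84.8 + 76.9 + 72.5 + 80.9) / 6 = 468.4000 / 6 = 78.0667
CL = X̄̄ = 78.0667

78.067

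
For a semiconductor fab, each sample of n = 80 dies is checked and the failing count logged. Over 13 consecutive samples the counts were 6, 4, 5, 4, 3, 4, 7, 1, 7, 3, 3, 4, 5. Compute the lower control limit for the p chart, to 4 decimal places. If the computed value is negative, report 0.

0.0000

p̄ = Σdᵢ / (k·n) = 56 / (13 × 80) = 0.05385
LCL = p̄ − 3·√(p̄(1−p̄)/n) = 0.05385 − 3 × 0.02524 = -0.02186 → 0 (negative, so LCL = 0)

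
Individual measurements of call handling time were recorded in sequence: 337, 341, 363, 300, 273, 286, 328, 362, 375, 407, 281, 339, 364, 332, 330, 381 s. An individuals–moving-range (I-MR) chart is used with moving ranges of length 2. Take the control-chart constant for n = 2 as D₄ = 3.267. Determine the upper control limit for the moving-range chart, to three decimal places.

118.483

Moving ranges: 4, 22, 63, 27, 13, 42, 34, 13, 32, 126, 58, 25, 32, 2, 51; M̄R̄ = 544.0000 / 15 = 36.2667
UCL_MR = D₄·M̄R̄ = 3.267 × 36.2667 = 118.4832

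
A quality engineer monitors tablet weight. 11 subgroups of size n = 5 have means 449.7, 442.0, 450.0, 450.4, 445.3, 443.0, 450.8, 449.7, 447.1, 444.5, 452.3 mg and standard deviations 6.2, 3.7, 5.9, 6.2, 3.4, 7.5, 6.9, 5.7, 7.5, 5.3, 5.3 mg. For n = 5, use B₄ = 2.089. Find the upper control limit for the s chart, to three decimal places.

12.078

s̄ = (6.2 + 3.7 + 5.9 + 6.2 + 3.4 + 7.5 + 6.9 + 5.7 + 7.5 + 5.3 + 5.3) / 11 = 5.7818
UCL_s = B₄·s̄ = 2.089 × 5.7818 = 12.0782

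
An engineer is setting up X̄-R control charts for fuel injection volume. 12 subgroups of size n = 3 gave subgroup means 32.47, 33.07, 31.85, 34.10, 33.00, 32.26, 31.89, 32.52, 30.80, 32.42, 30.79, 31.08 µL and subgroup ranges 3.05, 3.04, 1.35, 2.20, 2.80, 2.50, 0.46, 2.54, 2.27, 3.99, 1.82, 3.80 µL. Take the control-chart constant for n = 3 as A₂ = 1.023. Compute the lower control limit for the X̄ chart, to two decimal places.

29.65

X̄̄ = (32.47 + 33.07 + 31.85 + 34.10 + 33.00 + 32.26 + 31.89 + 32.52 + 30.80 + 32.42 + 30.79 + 31.08) / 12 = 386.2500 / 12 = 32.1875
R̄ = (3.05 + 3.04 + 1.35 + 2.20 + 2.80 + 2.50 + 0.46 + 2.54 + 2.27 + 3.99 + 1.82 + 3.80) / 12 = 29.8200 / 12 = 2.4850
LCL = X̄̄ − A₂·R̄ = 32.1875 − 1.023 × 2.4850 = 29.6453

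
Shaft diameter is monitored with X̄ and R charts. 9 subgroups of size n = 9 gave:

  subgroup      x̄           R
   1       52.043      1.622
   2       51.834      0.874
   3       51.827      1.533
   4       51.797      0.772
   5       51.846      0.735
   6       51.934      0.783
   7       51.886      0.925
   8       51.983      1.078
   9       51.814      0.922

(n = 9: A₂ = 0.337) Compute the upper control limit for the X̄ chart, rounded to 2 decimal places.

X̄̄ = (52.043 + 51.834 + 51.827 + 51.797 + 51.846 + 51.934 + 51.886 + 51.983 + 51.814) / 9 = 466.9640 / 9 = 51.8849
R̄ = (1.622 + 0.874 + 1.533 + 0.772 + 0.735 + 0.783 + 0.925 + 1.078 + 0.922) / 9 = 9.2440 / 9 = 1.0271
UCL = X̄̄ + A₂·R̄ = 51.8849 + 0.337 × 1.0271 = 52.2310

52.23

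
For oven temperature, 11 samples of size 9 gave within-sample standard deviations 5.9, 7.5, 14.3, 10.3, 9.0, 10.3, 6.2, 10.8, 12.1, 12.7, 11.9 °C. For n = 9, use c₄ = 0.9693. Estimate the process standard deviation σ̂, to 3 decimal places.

s̄ = (5.9 + 7.5 + 14.3 + 10.3 + 9.0 + 10.3 + 6.2 + 10.8 + 12.1 + 12.7 + 11.9) / 11 = 10.0909
σ̂ = s̄ / c₄ = 10.0909 / 0.9693 = 10.4105

10.411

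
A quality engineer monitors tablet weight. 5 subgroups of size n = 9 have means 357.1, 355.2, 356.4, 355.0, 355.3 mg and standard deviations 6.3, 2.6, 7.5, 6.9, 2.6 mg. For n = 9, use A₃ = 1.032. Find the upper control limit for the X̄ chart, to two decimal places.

X̄̄ = (357.1 + 355.2 + 356.4 + 355.0 + 355.3) / 5 = 355.8000
s̄ = (6.3 + 2.6 + 7.5 + 6.9 + 2.6) / 5 = 5.1800
UCL = X̄̄ + A₃·s̄ = 355.8000 + 1.032 × 5.1800 = 361.1458

361.15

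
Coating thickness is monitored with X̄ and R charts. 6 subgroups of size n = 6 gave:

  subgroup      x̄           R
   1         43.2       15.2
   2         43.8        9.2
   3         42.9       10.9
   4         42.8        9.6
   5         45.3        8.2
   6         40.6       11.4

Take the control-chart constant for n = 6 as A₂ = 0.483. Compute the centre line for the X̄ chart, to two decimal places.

X̄̄ = (43.2 + 43.8 + 42.9 + 42.8 + 45.3 + 40.6) / 6 = 258.6000 / 6 = 43.1000
CL = X̄̄ = 43.1000

43.10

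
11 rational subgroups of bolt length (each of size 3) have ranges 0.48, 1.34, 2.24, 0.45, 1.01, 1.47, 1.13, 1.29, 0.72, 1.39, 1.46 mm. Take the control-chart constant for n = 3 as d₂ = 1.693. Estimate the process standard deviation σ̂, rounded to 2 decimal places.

R̄ = (0.48 + 1.34 + 2.24 + 0.45 + 1.01 + 1.47 + 1.13 + 1.29 + 0.72 + 1.39 + 1.46) / 11 = 1.1800
σ̂ = R̄ / d₂ = 1.1800 / 1.693 = 0.6970

0.70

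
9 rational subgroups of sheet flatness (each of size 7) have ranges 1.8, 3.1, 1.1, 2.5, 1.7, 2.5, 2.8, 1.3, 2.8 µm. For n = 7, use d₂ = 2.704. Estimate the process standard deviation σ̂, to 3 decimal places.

0.805

R̄ = (1.8 + 3.1 + 1.1 + 2.5 + 1.7 + 2.5 + 2.8 + 1.3 + 2.8) / 9 = 2.1778
σ̂ = R̄ / d₂ = 2.1778 / 2.704 = 0.8054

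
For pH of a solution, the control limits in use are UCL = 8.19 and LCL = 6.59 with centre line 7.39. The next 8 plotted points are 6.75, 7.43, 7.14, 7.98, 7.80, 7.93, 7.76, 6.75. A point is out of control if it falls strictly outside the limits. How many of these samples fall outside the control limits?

0

All 8 points lie within [6.59, 8.19].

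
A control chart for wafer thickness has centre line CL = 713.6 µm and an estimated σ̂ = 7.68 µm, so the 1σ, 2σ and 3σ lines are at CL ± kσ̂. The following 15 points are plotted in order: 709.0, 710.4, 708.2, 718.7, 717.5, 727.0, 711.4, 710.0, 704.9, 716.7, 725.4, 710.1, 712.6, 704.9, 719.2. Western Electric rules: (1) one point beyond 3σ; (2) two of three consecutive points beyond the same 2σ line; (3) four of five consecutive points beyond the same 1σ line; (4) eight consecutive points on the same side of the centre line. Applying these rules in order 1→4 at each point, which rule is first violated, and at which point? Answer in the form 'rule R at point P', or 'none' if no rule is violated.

Zone of each point (C = within 1σ̂, B = 1σ̂–2σ̂, A = 2σ̂–3σ̂, * = beyond 3σ̂; sign = side of CL): 1:-C, 2:-C, 3:-C, 4:+C, 5:+C, 6:+B, 7:-C, 8:-C, 9:-B, 10:+C, 11:+B, 12:-C, 13:-C, 14:-B, 15:+C
No rule fires across all 15 points.

none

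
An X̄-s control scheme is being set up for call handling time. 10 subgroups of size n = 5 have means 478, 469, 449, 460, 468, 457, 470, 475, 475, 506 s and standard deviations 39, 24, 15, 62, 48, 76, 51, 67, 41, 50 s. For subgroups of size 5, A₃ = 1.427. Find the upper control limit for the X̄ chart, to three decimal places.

538.197

X̄̄ = (478 + 469 + 449 + 460 + 468 + 457 + 470 + 475 + 475 + 506) / 10 = 470.7000
s̄ = (39 + 24 + 15 + 62 + 48 + 76 + 51 + 67 + 41 + 50) / 10 = 47.3000
UCL = X̄̄ + A₃·s̄ = 470.7000 + 1.427 × 47.3000 = 538.1971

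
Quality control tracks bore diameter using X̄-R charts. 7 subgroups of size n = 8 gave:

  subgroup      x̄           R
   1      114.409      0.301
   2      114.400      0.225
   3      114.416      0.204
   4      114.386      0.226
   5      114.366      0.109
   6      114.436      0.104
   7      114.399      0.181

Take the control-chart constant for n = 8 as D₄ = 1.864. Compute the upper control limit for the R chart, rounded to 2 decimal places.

R̄ = (0.301 + 0.225 + 0.204 + 0.226 + 0.109 + 0.104 + 0.181) / 7 = 1.3500 / 7 = 0.1929
UCL_R = D₄·R̄ = 1.864 × 0.1929 = 0.3595

0.36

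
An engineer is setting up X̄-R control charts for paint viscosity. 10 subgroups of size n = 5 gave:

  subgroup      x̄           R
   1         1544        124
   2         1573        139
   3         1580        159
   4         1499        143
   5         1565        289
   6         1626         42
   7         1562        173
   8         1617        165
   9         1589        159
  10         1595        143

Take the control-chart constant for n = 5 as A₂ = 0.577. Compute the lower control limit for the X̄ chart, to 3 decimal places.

X̄̄ = (1544 + 1573 + 1580 + 1499 + 1565 + 1626 + 1562 + 1617 + 1589 + 1595) / 10 = 15750.0000 / 10 = 1575.0000
R̄ = (124 + 139 + 159 + 143 + 289 + 42 + 173 + 165 + 159 + 143) / 10 = 1536.0000 / 10 = 153.6000
LCL = X̄̄ − A₂·R̄ = 1575.0000 − 0.577 × 153.6000 = 1486.3728

1486.373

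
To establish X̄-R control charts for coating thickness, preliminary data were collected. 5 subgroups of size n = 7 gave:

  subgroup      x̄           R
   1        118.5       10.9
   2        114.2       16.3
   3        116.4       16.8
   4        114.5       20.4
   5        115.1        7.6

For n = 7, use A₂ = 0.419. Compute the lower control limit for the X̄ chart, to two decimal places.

109.71

X̄̄ = (118.5 + 114.2 + 116.4 + 114.5 + 115.1) / 5 = 578.7000 / 5 = 115.7400
R̄ = (10.9 + 16.3 + 16.8 + 20.4 + 7.6) / 5 = 72.0000 / 5 = 14.4000
LCL = X̄̄ − A₂·R̄ = 115.7400 − 0.419 × 14.4000 = 109.7064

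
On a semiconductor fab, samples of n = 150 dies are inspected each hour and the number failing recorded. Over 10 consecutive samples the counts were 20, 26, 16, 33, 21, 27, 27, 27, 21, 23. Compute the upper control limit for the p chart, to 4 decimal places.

0.2506

p̄ = Σdᵢ / (k·n) = 241 / (10 × 150) = 0.16067
UCL = p̄ + 3·√(p̄(1−p̄)/n) = 0.16067 + 3 × √(0.16067×0.83933/150) = 0.16067 + 3 × 0.02998 = 0.25062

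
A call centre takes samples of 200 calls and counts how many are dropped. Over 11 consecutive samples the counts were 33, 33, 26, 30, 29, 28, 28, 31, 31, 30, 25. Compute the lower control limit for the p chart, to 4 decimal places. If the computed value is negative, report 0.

p̄ = Σdᵢ / (k·n) = 324 / (11 × 200) = 0.14727
LCL = p̄ − 3·√(p̄(1−p̄)/n) = 0.14727 − 3 × 0.02506 = 0.07210

0.0721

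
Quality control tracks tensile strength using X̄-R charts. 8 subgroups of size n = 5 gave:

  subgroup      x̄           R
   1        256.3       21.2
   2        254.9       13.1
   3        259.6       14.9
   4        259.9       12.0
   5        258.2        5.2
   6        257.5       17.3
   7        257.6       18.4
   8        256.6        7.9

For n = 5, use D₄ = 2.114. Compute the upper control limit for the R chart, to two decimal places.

R̄ = (21.2 + 13.1 + 14.9 + 12.0 + 5.2 + 17.3 + 18.4 + 7.9) / 8 = 110.0000 / 8 = 13.7500
UCL_R = D₄·R̄ = 2.114 × 13.7500 = 29.0675

29.07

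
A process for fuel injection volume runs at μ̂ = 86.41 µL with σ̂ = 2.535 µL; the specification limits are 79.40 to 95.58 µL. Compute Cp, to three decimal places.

Cp = (USL − LSL) / (6σ̂) = (95.58 − 79.40) / (6 × 2.535) = 16.1800 / 15.2100 = 1.0638

1.064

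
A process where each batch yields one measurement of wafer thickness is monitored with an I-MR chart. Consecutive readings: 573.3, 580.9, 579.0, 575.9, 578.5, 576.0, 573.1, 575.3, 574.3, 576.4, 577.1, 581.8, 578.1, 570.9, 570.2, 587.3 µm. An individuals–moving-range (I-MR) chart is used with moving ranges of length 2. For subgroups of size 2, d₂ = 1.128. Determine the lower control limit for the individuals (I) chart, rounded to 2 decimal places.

X̄ = (573.3 + 580.9 + 579.0 + 575.9 + 578.5 + 576.0 + 573.1 + 575.3 + 574.3 + 576.4 + 577.1 + 581.8 + 578.1 + 570.9 + 570.2 + 587.3) / 16 = 576.7563
Moving ranges: 7.6, 1.9, 3.1, 2.6, 2.5, 2.9, 2.2, 1.0, 2.1, 0.7, 4.7, 3.7, 7.2, 0.7, 17.1; M̄R̄ = 60.0000 / 15 = 4.0000
LCL = X̄ − 3·M̄R̄/d₂ = 576.7563 − 3 × 4.0000 / 1.128 = 566.1180

566.12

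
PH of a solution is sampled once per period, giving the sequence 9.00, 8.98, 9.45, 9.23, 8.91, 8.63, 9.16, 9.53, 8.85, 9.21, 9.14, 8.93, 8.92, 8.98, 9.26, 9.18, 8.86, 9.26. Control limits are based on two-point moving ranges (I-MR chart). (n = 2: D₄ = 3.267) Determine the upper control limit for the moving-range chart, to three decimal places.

Moving ranges: 0.02, 0.47, 0.22, 0.32, 0.28, 0.53, 0.37, 0.68, 0.36, 0.07, 0.21, 0.01, 0.06, 0.28, 0.08, 0.32, 0.40; M̄R̄ = 4.6800 / 17 = 0.2753
UCL_MR = D₄·M̄R̄ = 3.267 × 0.2753 = 0.8994

0.899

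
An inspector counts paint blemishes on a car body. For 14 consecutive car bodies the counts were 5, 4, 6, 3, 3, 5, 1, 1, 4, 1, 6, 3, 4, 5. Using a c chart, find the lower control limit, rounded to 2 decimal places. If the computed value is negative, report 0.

0.00

c̄ = (5 + 4 + 6 + 3 + 3 + 5 + 1 + 1 + 4 + 1 + 6 + 3 + 4 + 5) / 14 = 51 / 14 = 3.6429
LCL = c̄ − 3√c̄ = 3.6429 − 3 × 1.9086 = -2.0830 → 0 (cannot be negative)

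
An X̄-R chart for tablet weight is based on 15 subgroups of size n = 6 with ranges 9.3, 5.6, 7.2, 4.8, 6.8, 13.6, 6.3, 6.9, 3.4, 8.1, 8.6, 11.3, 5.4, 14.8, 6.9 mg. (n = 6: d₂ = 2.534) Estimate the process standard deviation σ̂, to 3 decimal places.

3.131

R̄ = (9.3 + 5.6 + 7.2 + 4.8 + 6.8 + 13.6 + 6.3 + 6.9 + 3.4 + 8.1 + 8.6 + 11.3 + 5.4 + 14.8 + 6.9) / 15 = 7.9333
σ̂ = R̄ / d₂ = 7.9333 / 2.534 = 3.1308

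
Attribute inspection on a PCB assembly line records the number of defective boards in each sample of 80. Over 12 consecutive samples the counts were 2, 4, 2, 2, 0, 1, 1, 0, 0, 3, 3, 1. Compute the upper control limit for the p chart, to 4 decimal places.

0.0665

p̄ = Σdᵢ / (k·n) = 19 / (12 × 80) = 0.01979
UCL = p̄ + 3·√(p̄(1−p̄)/n) = 0.01979 + 3 × √(0.01979×0.98021/80) = 0.01979 + 3 × 0.01557 = 0.06651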